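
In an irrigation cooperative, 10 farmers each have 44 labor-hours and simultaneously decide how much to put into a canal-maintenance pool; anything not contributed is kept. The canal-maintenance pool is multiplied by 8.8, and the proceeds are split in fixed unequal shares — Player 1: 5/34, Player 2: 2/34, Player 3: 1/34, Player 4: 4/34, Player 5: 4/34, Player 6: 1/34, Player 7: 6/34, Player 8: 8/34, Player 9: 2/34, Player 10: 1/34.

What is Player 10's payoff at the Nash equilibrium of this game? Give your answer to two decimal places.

Player j's private return per contributed unit is 8.8 × (j's share). Contributing is weakly dominant for j when that share is at least 1/8.8 = 0.1136, and contributing 0 is dominant otherwise.
Player 1, Player 4, Player 5, Player 7 and Player 8 are above the threshold, contributing 44 each; the remaining 5 contribute 0. Total contributed: 220.
Player 10 keeps 44 and receives 8.8 × 220 × 1/34 = 56.94 from the canal-maintenance pool, for a payoff of 100.94.

100.94 labor-hours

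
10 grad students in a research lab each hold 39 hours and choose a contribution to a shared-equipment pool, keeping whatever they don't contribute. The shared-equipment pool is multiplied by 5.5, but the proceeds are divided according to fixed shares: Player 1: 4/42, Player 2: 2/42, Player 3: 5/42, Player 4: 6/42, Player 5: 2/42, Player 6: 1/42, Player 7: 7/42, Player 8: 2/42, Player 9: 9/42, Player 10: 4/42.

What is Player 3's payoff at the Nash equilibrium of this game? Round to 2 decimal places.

64.54 hours

For player j, contributing a unit is worthwhile iff 5.5 × (j's share) ≥ 1, i.e. iff j's share is at least 0.1818.
Only Player 9 (9/42) clears that bar, contributing 39; the remaining 9 contribute 0. Total contributed: 39.
Player 3 keeps 39 and receives 5.5 × 39 × 5/42 = 25.54 from the shared-equipment pool, for a payoff of 64.54.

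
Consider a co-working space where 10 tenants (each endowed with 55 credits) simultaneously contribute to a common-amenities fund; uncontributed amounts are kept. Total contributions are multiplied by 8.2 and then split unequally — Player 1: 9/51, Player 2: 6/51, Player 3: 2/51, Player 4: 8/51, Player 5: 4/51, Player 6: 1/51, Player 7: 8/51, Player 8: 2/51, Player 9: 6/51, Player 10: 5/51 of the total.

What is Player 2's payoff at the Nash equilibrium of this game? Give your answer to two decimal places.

Player j's private return per contributed unit is 8.2 × (j's share). Contributing is weakly dominant for j when that share is at least 1/8.2 = 0.1220, and contributing 0 is dominant otherwise.
Player 1, Player 4 and Player 7 are above the threshold, contributing 55 each; the remaining 7 contribute 0. Total contributed: 165.
Player 2 keeps 55 and receives 8.2 × 165 × 6/51 = 159.18 from the common-amenities fund, for a payoff of 214.18.

214.18 credits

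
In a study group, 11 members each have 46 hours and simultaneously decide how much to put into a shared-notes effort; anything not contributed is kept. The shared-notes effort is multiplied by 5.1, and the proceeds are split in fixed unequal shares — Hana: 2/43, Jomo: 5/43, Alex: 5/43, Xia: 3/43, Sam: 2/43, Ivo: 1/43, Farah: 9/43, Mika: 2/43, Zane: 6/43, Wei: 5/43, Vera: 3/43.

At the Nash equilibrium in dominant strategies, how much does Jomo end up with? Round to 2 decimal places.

For player j, contributing a unit is worthwhile iff 5.1 × (j's share) ≥ 1, i.e. iff j's share is at least 0.1961.
The only share above 0.1961 is Farah's 9/43, contributing 46; the remaining 10 contribute 0. Total contributed: 46.
Jomo keeps 46 and receives 5.1 × 46 × 5/43 = 27.28 from the shared-notes effort, for a payoff of 73.28.

73.28 hours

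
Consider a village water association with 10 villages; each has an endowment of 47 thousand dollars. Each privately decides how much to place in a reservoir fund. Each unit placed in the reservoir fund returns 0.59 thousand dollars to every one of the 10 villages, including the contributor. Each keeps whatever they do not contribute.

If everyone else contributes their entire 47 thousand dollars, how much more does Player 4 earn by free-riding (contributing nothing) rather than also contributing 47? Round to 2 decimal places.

19.27 thousand dollars

Switching from a contribution of 47 to 0 lets Player 4 keep an extra 47 thousand dollars, but lowers the reservoir fund by 47, which costs Player 4 their own share of that drop: 0.59 × 47 = 27.73.
Net gain = 47 − 27.73 = 19.27. The private return per contributed unit (0.59) is below 1, so free-riding is indeed the best response regardless of what the others do.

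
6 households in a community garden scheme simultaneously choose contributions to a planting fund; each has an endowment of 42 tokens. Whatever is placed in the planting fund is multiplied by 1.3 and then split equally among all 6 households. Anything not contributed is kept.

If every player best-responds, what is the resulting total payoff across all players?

252.00 tokens

Each contributed unit returns 1.3/6 = 0.2167 to its contributor — below 1 — so contributing 0 is dominant for every player. At the Nash equilibrium everyone keeps their 42, and the group total is 6 × 42 = 252.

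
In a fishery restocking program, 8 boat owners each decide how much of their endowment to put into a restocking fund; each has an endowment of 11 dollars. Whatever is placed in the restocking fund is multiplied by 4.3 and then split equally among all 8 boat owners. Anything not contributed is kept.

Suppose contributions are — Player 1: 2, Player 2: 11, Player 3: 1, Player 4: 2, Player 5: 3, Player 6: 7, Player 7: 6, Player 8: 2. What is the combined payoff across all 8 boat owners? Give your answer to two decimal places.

200.20 dollars

Total contributed: 2 + 11 + 1 + 2 + 3 + 7 + 6 + 2 = 34; total kept: 8 × 11 − 34 = 54.
The restocking fund pays out 4.3 × 34 = 146.20 in aggregate.
Group total = 54 + 146.20 = 200.20.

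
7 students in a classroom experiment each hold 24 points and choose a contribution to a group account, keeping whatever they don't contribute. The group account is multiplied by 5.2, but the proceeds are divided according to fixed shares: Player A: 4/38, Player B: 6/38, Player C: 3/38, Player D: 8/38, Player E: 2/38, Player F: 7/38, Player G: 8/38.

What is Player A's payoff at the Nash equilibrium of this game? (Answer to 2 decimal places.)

50.27 points

For player j, contributing a unit is worthwhile iff 5.2 × (j's share) ≥ 1, i.e. iff j's share is at least 0.1923.
The shares above 0.1923 belong to Player D and Player G, contributing 24 each; the remaining 5 contribute 0. Total contributed: 48.
Player A keeps 24 and receives 5.2 × 48 × 4/38 = 26.27 from the group account, for a payoff of 50.27.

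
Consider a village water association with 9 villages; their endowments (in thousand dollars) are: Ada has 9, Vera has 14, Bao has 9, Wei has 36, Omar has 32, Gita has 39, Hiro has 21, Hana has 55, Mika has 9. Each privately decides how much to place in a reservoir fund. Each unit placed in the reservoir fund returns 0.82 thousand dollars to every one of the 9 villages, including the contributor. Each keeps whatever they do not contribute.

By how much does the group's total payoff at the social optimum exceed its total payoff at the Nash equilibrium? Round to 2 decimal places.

1429.12 thousand dollars

The private return per contributed unit is 0.82 < 1 for everyone, so the Nash equilibrium is zero contribution and the group total is Σ E_j = 9 + 14 + 9 + 36 + 32 + 39 + 21 + 55 + 9 = 224.
Each contributed unit returns 7.380 to the group, so the social optimum is full contribution by everyone: group total = 7.380 × 224 = 1653.12.
Efficiency loss = (7.380 − 1) × 224 = 1429.12.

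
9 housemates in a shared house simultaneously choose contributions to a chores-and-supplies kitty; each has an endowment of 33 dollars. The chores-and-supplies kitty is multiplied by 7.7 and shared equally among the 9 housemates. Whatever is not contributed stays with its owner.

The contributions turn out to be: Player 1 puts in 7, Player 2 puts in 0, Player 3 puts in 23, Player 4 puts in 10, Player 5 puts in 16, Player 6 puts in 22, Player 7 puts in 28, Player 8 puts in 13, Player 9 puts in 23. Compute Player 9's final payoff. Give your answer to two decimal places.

Total contributed: 7 + 0 + 23 + 10 + 16 + 22 + 28 + 13 + 23 = 142.
Each receives 7.7 × 142 / 9 = 121.49 from the chores-and-supplies kitty.
Player 9 keeps 33 − 23 = 10, so Player 9's payoff is 10 + 121.49 = 131.49.

131.49 dollars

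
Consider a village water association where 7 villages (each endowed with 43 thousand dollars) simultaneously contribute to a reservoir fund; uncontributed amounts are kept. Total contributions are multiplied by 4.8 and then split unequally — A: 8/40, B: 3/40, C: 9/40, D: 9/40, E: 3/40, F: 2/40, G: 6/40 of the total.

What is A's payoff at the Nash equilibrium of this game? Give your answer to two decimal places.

Each unit j contributes comes back to j as 4.8 × (j's share), so j prefers to contribute only if that share exceeds 1/4.8 = 0.2083; otherwise keeping the unit dominates.
The shares above 0.2083 belong to C and D, contributing 43 each; the remaining 5 contribute 0. Total contributed: 86.
A keeps 43 and receives 4.8 × 86 × 8/40 = 82.56 from the reservoir fund, for a payoff of 125.56.

125.56 thousand dollars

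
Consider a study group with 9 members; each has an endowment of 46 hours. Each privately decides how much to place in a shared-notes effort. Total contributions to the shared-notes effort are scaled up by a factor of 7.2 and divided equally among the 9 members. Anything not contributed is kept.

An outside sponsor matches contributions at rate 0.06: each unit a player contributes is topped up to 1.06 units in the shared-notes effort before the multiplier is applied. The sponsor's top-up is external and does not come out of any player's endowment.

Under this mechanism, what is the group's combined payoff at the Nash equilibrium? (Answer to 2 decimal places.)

414.00 hours

Even with the mechanism, each unit contributed returns only 7.2 × 1.06 / 9 = 0.8480 per unit of net cost, so contributing nothing is still dominant.
Everyone keeps their endowment and the group total is 9 × 46 = 414.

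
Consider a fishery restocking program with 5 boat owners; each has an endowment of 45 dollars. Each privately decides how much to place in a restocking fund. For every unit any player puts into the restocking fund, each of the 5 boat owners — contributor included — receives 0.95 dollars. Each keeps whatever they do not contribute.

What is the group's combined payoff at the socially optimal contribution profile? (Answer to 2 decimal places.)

1068.75 dollars

Each contributed unit returns 4.750 to the group as a whole (0.95 to each of 5 players), which exceeds 1, so the social optimum is full contribution: group total = 4.750 × 225 = 1068.75.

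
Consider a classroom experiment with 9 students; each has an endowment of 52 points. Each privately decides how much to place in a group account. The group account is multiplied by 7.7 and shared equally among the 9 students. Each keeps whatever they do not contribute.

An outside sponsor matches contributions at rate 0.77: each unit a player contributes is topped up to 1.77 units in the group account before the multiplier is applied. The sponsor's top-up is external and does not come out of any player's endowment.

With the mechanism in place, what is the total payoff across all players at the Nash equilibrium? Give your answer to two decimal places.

With the mechanism, a contributed unit returns 7.7 × 1.77 / 9 = 1.5143 per unit of net cost to the contributor — now above 1 — so contributing fully is weakly dominant for every player.
At the Nash equilibrium everyone contributes 52. Group total payoff = 7.7 × 1.77 × 468 = 6378.37.

6378.37 points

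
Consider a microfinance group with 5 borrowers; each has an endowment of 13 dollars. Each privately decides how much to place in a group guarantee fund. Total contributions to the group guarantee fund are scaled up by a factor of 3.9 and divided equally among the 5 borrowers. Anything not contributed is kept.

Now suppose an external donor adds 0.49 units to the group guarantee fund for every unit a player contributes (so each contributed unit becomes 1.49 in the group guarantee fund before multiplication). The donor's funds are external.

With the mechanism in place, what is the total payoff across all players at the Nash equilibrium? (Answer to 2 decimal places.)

With the mechanism, a contributed unit returns 3.9 × 1.49 / 5 = 1.1622 per unit of net cost to the contributor — now above 1 — so contributing fully is weakly dominant for every player.
At the Nash equilibrium everyone contributes 13. Group total payoff = 3.9 × 1.49 × 65 = 377.72.

377.72 dollars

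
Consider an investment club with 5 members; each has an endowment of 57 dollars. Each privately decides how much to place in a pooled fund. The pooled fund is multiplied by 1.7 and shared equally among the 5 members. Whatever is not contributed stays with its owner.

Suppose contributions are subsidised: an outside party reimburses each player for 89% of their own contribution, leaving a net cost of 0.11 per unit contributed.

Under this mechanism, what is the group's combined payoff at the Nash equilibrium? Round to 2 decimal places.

738.15 dollars

The effective private return per unit is now (1.7/5) / 0.11 = 3.0909 > 1, so every player's dominant strategy flips to full contribution.
So the Nash equilibrium is full contribution by all 5; the group earns 5 × (57 × 0.89 + 1.7 × 57) = 738.15.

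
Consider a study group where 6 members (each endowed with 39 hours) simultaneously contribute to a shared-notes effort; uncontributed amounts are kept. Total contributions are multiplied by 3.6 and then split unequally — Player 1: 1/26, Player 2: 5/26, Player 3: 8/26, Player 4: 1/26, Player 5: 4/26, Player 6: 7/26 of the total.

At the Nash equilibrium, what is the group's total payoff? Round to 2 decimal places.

For player j, contributing a unit is worthwhile iff 3.6 × (j's share) ≥ 1, i.e. iff j's share is at least 0.2778.
Only Player 3 (8/26) clears that bar, contributing 39; the remaining 5 contribute 0. Total contributed: 39.
The shared-notes effort pays out 3.6 × 39 = 140.40 in total (split across the unequal shares, but the aggregate is all that matters for the group sum).
The 5 free-riders keep 39 each, adding 195. Group total = 195 + 140.40 = 335.40.

335.40 hours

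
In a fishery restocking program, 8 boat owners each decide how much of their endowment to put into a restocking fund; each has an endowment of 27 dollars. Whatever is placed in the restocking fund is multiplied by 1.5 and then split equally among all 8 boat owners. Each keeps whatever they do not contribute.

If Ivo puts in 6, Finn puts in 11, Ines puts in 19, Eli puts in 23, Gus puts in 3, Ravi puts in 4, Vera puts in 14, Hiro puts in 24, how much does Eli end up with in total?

Total contributed: 6 + 11 + 19 + 23 + 3 + 4 + 14 + 24 = 104.
Each receives 1.5 × 104 / 8 = 19.50 from the restocking fund.
Eli keeps 27 − 23 = 4, so Eli's payoff is 4 + 19.50 = 23.50.

23.50 dollars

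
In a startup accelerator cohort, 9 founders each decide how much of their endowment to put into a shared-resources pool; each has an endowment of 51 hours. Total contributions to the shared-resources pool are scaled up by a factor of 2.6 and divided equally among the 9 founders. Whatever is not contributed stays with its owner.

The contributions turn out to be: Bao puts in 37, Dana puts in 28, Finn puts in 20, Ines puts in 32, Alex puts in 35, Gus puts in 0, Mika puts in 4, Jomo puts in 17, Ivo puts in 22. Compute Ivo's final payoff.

85.33 hours

Total contributed: 37 + 28 + 20 + 32 + 35 + 0 + 4 + 17 + 22 = 195.
Each receives 2.6 × 195 / 9 = 56.33 from the shared-resources pool.
Ivo keeps 51 − 22 = 29, so Ivo's payoff is 29 + 56.33 = 85.33.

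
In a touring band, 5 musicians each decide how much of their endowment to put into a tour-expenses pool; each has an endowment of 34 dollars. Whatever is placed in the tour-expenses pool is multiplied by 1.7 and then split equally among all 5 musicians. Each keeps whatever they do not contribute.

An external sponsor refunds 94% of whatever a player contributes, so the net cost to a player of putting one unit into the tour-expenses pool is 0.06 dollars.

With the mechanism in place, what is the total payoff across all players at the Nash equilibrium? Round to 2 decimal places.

The effective private return per unit is now (1.7/5) / 0.06 = 5.6667 > 1, so every player's dominant strategy flips to full contribution.
So the Nash equilibrium is full contribution by all 5; the group earns 5 × (34 × 0.94 + 1.7 × 34) = 448.80.

448.80 dollars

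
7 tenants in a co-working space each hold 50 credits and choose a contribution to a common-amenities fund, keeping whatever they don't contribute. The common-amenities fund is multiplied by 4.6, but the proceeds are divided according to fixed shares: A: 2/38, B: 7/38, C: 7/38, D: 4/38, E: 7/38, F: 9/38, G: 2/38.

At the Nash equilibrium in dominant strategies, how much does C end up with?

92.37 credits

Player j's private return per contributed unit is 4.6 × (j's share). Contributing is weakly dominant for j when that share is at least 1/4.6 = 0.2174, and contributing 0 is dominant otherwise.
Only F (9/38) clears that bar, contributing 50; the remaining 6 contribute 0. Total contributed: 50.
C keeps 50 and receives 4.6 × 50 × 7/38 = 42.37 from the common-amenities fund, for a payoff of 92.37.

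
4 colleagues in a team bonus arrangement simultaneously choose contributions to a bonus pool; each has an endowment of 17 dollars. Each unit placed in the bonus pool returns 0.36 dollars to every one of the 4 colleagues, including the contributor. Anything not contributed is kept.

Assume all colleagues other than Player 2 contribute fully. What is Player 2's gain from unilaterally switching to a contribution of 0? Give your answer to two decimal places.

10.88 dollars

Switching from a contribution of 17 to 0 lets Player 2 keep an extra 17 dollars, but lowers the bonus pool by 17, which costs Player 2 their own share of that drop: 0.36 × 17 = 6.12.
Net gain = 17 − 6.12 = 10.88. The private return per contributed unit (0.36) is below 1, so free-riding is indeed the best response regardless of what the others do.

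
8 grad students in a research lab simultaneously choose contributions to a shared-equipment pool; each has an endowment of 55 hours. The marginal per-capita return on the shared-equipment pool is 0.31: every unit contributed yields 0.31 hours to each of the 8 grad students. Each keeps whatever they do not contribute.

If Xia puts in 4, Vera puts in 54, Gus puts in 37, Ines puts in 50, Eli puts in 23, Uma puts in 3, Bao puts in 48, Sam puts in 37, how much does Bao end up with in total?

86.36 hours

Total contributed: 4 + 54 + 37 + 50 + 23 + 3 + 48 + 37 = 256.
Each receives 0.31 × 256 = 79.36 from the shared-equipment pool.
Bao keeps 55 − 48 = 7, so Bao's payoff is 7 + 79.36 = 86.36.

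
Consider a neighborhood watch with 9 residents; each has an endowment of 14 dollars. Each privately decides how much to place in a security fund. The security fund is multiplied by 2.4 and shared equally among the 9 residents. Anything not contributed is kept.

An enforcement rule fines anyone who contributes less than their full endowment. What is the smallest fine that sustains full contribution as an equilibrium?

10.27 dollars

Given the others contribute fully, the best deviation is to contribute 0 (any partial contribution still incurs the fine and gives up units whose private return 0.2667 is below 1).
Deviating from 14 to 0 saves 14 dollars but forfeits the deviator's share of the drop in the security fund: 2.4/9 × 14 = 3.73.
So the deviation gain is 14 − 3.73 = 10.27, and the fine must be at least 10.27 dollars to wipe it out.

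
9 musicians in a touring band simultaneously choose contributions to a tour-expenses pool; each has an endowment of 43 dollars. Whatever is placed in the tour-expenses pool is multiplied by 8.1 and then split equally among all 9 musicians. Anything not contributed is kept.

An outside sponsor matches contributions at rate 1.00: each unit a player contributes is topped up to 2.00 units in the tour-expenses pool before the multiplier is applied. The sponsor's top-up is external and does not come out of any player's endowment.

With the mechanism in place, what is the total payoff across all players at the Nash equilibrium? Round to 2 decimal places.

With the mechanism, a contributed unit returns 8.1 × 2.00 / 9 = 1.8000 per unit of net cost to the contributor — now above 1 — so contributing fully is weakly dominant for every player.
So the Nash equilibrium is full contribution by all 9; the group earns 8.1 × 2.00 × 387 = 6269.40.

6269.40 dollars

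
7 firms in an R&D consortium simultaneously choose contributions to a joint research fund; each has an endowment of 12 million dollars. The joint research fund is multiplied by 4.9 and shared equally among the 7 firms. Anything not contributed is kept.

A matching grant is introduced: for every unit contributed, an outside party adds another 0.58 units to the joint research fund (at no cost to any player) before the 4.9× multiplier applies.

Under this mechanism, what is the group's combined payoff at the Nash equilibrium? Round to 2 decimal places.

650.33 million dollars

Under the mechanism each unit contributed yields 4.9 × 1.58 / 7 = 1.1060 back to its contributor per unit of net cost, which exceeds 1, making full contribution the dominant choice for everyone.
At the Nash equilibrium everyone contributes 12. Group total payoff = 4.9 × 1.58 × 84 = 650.33.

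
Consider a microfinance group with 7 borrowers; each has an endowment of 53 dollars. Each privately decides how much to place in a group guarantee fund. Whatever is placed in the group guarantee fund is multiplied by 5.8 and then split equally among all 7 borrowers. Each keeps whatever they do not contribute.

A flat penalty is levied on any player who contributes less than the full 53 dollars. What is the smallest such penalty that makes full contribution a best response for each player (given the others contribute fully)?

9.09 dollars

Given the others contribute fully, the best deviation is to contribute 0 (any partial contribution still incurs the fine and gives up units whose private return 0.8286 is below 1).
Deviating from 53 to 0 saves 53 dollars but forfeits the deviator's share of the drop in the group guarantee fund: 5.8/7 × 53 = 43.91.
So the deviation gain is 53 − 43.91 = 9.09, and the fine must be at least 9.09 dollars to wipe it out.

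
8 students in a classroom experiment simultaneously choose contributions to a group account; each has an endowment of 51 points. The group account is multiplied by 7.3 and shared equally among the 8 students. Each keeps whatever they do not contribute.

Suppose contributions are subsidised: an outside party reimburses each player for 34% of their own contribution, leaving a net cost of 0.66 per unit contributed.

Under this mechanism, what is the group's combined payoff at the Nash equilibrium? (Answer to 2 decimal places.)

3117.12 points

The effective private return per unit is now (7.3/8) / 0.66 = 1.3826 > 1, so every player's dominant strategy flips to full contribution.
So the Nash equilibrium is full contribution by all 8; the group earns 8 × (51 × 0.34 + 7.3 × 51) = 3117.12.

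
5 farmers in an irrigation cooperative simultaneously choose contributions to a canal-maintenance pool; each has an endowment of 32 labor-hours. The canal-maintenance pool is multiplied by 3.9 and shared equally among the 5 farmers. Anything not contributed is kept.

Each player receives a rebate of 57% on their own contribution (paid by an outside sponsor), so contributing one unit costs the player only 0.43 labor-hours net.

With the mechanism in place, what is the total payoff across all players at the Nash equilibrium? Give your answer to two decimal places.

The effective private return per unit is now (3.9/5) / 0.43 = 1.8140 > 1, so every player's dominant strategy flips to full contribution.
So the Nash equilibrium is full contribution by all 5; the group earns 5 × (32 × 0.57 + 3.9 × 32) = 715.20.

715.20 labor-hours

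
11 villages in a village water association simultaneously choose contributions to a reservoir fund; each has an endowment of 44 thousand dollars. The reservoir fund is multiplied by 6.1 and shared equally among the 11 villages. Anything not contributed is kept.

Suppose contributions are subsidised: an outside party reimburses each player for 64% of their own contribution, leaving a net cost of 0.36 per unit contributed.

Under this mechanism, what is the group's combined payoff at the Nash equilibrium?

3262.16 thousand dollars

Under the mechanism each unit contributed yields (6.1/11) / 0.36 = 1.5404 back to its contributor per unit of net cost, which exceeds 1, making full contribution the dominant choice for everyone.
So the Nash equilibrium is full contribution by all 11; the group earns 11 × (44 × 0.64 + 6.1 × 44) = 3262.16.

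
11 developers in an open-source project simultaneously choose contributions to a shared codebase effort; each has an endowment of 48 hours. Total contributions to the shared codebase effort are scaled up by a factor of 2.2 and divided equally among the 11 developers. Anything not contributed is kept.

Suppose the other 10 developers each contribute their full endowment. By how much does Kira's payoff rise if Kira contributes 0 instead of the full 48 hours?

38.40 hours

Switching from a contribution of 48 to 0 lets Kira keep an extra 48 hours, but lowers the shared codebase effort by 48, which costs Kira their own share of that drop: 2.2/11 × 48 = 9.60.
Net gain = 48 − 9.60 = 38.40. The private return per contributed unit (0.2000) is below 1, so free-riding is indeed the best response regardless of what the others do.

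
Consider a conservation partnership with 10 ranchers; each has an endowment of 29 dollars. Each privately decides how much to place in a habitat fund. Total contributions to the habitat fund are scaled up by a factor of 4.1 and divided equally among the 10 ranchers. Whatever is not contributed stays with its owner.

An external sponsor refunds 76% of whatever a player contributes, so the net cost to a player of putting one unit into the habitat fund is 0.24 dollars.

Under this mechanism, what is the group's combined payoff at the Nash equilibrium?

1409.40 dollars

Under the mechanism each unit contributed yields (4.1/10) / 0.24 = 1.7083 back to its contributor per unit of net cost, which exceeds 1, making full contribution the dominant choice for everyone.
At the Nash equilibrium everyone contributes 29. Group total payoff = 10 × (29 × 0.76 + 4.1 × 29) = 1409.40.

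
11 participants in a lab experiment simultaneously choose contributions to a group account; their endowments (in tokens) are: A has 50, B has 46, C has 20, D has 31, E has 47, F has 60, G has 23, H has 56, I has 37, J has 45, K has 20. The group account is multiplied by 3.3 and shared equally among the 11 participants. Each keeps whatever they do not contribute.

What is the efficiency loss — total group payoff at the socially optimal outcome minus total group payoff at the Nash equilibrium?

1000.50 tokens

The private return per contributed unit is 3.3/11 = 0.3000 < 1 for every player regardless of endowment, so the Nash equilibrium is zero contribution and the group total is Σ E_j = 50 + 46 + 20 + 31 + 47 + 60 + 23 + 56 + 37 + 45 + 20 = 435.
Each contributed unit returns 3.300 to the group, so the social optimum is full contribution by everyone: group total = 3.300 × 435 = 1435.50.
Efficiency loss = (3.300 − 1) × 435 = 1000.50.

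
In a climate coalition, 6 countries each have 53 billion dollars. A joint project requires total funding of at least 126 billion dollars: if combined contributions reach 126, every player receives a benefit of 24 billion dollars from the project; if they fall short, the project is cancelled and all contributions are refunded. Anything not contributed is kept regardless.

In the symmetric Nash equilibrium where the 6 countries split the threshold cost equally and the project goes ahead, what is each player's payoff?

Equal share of the threshold: 126/6 = 21.
At this profile no one gains by cutting their contribution: any cut drops the total below 126, the project is cancelled, contributions are refunded, and the deviator ends with 53, which is less than 53 − 21 + 24 = 56. Contributing more than 21 just wastes the excess. So contributing exactly 21 is a best response.
Each player's payoff: 53 − 21 + 24 = 56.

56 billion dollars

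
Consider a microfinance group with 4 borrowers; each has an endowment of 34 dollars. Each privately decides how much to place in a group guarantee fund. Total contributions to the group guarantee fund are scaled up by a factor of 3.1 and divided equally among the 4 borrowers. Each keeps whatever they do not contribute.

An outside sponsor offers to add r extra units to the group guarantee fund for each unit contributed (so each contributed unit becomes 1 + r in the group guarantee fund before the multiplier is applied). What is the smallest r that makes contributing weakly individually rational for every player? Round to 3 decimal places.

With matching at rate r, one contributed unit becomes (1 + r) in the group guarantee fund and returns 3.1 × (1 + r) / 4 to the contributor.
Setting this equal to 1: 1 + r = 4/3.1 = 1.2903.
So the minimum matching rate is r = 1.2903 − 1 = 0.290.

0.290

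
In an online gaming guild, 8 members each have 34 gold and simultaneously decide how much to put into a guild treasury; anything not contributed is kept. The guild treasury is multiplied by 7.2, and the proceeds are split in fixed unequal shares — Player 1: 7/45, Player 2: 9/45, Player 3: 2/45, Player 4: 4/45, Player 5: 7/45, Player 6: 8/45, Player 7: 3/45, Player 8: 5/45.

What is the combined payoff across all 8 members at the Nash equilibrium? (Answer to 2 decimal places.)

For player j, contributing a unit is worthwhile iff 7.2 × (j's share) ≥ 1, i.e. iff j's share is at least 0.1389.
Player 1, Player 2, Player 5 and Player 6 clear that bar, contributing 34 each; the remaining 4 contribute 0. Total contributed: 136.
The guild treasury pays out 7.2 × 136 = 979.20 in total (split across the unequal shares, but the aggregate is all that matters for the group sum).
The 4 free-riders keep 34 each, adding 136. Group total = 136 + 979.20 = 1115.20.

1115.20 gold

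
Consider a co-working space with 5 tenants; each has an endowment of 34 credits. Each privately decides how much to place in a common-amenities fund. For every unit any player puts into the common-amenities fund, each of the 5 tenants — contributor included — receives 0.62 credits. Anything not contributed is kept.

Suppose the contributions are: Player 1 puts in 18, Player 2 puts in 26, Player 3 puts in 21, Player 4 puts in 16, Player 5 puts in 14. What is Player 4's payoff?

76.90 credits

Total contributed: 18 + 26 + 21 + 16 + 14 = 95.
Each receives 0.62 × 95 = 58.90 from the common-amenities fund.
Player 4 keeps 34 − 16 = 18, so Player 4's payoff is 18 + 58.90 = 76.90.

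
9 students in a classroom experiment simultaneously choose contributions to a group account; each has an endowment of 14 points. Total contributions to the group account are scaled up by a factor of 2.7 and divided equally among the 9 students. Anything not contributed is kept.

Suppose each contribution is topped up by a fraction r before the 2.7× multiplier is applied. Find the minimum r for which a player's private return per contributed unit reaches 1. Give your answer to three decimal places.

2.333

With matching at rate r, one contributed unit becomes (1 + r) in the group account and returns 2.7 × (1 + r) / 9 to the contributor.
Setting this equal to 1: 1 + r = 9/2.7 = 3.3333.
So the minimum matching rate is r = 3.3333 − 1 = 2.333.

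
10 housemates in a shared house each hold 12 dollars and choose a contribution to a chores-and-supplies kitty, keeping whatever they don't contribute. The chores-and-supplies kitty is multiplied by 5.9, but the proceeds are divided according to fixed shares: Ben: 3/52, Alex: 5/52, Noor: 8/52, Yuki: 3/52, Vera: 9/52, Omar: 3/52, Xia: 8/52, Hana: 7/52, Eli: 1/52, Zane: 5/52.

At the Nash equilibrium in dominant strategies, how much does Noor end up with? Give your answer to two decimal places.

22.89 dollars

Player j's private return per contributed unit is 5.9 × (j's share). Contributing is weakly dominant for j when that share is at least 1/5.9 = 0.1695, and contributing 0 is dominant otherwise.
Vera alone (share 9/52) is above the threshold, contributing 12; the remaining 9 contribute 0. Total contributed: 12.
Noor keeps 12 and receives 5.9 × 12 × 8/52 = 10.89 from the chores-and-supplies kitty, for a payoff of 22.89.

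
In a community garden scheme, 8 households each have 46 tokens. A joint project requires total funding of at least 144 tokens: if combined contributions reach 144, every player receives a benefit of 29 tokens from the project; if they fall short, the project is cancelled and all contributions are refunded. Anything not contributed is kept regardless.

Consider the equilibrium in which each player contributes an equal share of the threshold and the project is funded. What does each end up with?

57 tokens

Equal share of the threshold: 144/8 = 18.
At this profile no one gains by cutting their contribution: any cut drops the total below 144, the project is cancelled, contributions are refunded, and the deviator ends with 46, which is less than 46 − 18 + 29 = 57. Contributing more than 18 just wastes the excess. So contributing exactly 18 is a best response.
Each player's payoff: 46 − 18 + 29 = 57.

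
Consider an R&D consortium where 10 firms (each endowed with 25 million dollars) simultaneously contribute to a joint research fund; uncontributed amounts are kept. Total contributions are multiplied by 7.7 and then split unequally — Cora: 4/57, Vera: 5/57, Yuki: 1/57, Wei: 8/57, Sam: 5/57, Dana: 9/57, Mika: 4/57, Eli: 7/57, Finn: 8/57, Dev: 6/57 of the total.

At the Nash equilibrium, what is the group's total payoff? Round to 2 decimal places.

Player j's private return per contributed unit is 7.7 × (j's share). Contributing is weakly dominant for j when that share is at least 1/7.7 = 0.1299, and contributing 0 is dominant otherwise.
Wei, Dana and Finn are above the threshold, contributing 25 each; the remaining 7 contribute 0. Total contributed: 75.
The joint research fund pays out 7.7 × 75 = 577.50 in total (split across the unequal shares, but the aggregate is all that matters for the group sum).
The 7 free-riders keep 25 each, adding 175. Group total = 175 + 577.50 = 752.50.

752.50 million dollars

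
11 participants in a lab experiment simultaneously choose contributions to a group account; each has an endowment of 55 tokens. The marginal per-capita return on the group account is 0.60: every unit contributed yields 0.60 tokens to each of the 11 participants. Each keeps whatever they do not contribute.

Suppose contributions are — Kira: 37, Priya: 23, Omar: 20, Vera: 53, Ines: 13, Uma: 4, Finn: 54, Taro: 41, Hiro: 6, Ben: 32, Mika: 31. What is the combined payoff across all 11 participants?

2363.40 tokens

Total contributed: 37 + 23 + 20 + 53 + 13 + 4 + 54 + 41 + 6 + 32 + 31 = 314; total kept: 11 × 55 − 314 = 291.
The group account pays out 0.60 × 11 × 314 = 2072.40 in aggregate.
Group total = 291 + 2072.40 = 2363.40.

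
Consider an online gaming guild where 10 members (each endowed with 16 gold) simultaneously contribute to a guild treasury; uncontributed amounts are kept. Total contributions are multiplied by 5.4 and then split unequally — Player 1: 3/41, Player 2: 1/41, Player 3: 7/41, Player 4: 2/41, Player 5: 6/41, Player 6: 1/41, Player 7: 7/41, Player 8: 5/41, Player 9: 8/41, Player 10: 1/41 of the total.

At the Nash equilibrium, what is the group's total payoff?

Each unit j contributes comes back to j as 5.4 × (j's share), so j prefers to contribute only if that share exceeds 1/5.4 = 0.1852; otherwise keeping the unit dominates.
Only Player 9 (8/41) clears that bar, contributing 16; the remaining 9 contribute 0. Total contributed: 16.
The guild treasury pays out 5.4 × 16 = 86.40 in total (split across the unequal shares, but the aggregate is all that matters for the group sum).
The 9 free-riders keep 16 each, adding 144. Group total = 144 + 86.40 = 230.40.

230.40 gold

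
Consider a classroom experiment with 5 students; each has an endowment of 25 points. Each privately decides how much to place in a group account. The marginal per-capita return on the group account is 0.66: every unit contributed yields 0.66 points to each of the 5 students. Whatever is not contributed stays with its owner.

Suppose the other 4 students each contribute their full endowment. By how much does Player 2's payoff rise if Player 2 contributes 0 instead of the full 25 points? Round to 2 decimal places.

8.50 points

Switching from a contribution of 25 to 0 lets Player 2 keep an extra 25 points, but lowers the group account by 25, which costs Player 2 their own share of that drop: 0.66 × 25 = 16.50.
Net gain = 25 − 16.50 = 8.50. The private return per contributed unit (0.66) is below 1, so free-riding is indeed the best response regardless of what the others do.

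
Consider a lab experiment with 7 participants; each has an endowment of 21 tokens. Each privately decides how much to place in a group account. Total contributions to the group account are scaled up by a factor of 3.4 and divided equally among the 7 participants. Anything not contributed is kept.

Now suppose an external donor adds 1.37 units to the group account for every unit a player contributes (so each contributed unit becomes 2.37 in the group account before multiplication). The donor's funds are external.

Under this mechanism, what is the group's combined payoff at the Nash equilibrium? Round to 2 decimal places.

With the mechanism, a contributed unit returns 3.4 × 2.37 / 7 = 1.1511 per unit of net cost to the contributor — now above 1 — so contributing fully is weakly dominant for every player.
So the Nash equilibrium is full contribution by all 7; the group earns 3.4 × 2.37 × 147 = 1184.53.

1184.53 tokens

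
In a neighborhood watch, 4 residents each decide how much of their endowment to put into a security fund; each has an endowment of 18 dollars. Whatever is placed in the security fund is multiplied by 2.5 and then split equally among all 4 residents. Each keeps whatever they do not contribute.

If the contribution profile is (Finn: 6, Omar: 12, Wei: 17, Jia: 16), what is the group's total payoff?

Total contributed: 6 + 12 + 17 + 16 = 51; total kept: 4 × 18 − 51 = 21.
The security fund pays out 2.5 × 51 = 127.50 in aggregate.
Group total = 21 + 127.50 = 148.50.

148.50 dollars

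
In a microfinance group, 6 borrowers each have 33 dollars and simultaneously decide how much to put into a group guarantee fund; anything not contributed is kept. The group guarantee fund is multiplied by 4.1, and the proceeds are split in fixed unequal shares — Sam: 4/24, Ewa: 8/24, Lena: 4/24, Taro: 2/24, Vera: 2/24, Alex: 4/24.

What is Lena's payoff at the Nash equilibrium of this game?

55.55 dollars

Each unit j contributes comes back to j as 4.1 × (j's share), so j prefers to contribute only if that share exceeds 1/4.1 = 0.2439; otherwise keeping the unit dominates.
The only share above 0.2439 is Ewa's 8/24, contributing 33; the remaining 5 contribute 0. Total contributed: 33.
Lena keeps 33 and receives 4.1 × 33 × 4/24 = 22.55 from the group guarantee fund, for a payoff of 55.55.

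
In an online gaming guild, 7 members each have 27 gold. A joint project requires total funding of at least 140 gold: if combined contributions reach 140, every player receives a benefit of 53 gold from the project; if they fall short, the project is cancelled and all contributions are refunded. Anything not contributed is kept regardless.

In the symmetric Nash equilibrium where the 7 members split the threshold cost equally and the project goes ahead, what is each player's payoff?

Equal share of the threshold: 140/7 = 20.
At this profile no one gains by cutting their contribution: any cut drops the total below 140, the project is cancelled, contributions are refunded, and the deviator ends with 27, which is less than 27 − 20 + 53 = 60. Contributing more than 20 just wastes the excess. So contributing exactly 20 is a best response.
Each player's payoff: 27 − 20 + 53 = 60.

60 gold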